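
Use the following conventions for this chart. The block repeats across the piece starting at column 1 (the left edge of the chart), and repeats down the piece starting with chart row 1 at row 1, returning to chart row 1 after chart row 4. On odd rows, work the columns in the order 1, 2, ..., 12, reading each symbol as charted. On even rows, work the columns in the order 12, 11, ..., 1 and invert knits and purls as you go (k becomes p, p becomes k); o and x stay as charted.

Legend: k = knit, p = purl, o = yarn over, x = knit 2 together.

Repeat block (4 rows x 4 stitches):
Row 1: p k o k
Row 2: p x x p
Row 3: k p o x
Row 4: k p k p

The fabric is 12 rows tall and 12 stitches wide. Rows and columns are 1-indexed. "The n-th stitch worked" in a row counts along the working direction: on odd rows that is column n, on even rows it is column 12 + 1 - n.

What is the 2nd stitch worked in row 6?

Stitch:
x

Derivation:
For row 6: chart row = ((6-1) mod 4) + 1 = 2; this is a WS (even) row.
Chart row 2 tiled across columns 1-12: p x x p p x x p p x x p
WS row: flip the tiled sequence (start at column 12) and apply k<->p; o and x stay.
Row 6 as worked: k x x k k x x k k x x k
Counting 2 along the worked row gives x.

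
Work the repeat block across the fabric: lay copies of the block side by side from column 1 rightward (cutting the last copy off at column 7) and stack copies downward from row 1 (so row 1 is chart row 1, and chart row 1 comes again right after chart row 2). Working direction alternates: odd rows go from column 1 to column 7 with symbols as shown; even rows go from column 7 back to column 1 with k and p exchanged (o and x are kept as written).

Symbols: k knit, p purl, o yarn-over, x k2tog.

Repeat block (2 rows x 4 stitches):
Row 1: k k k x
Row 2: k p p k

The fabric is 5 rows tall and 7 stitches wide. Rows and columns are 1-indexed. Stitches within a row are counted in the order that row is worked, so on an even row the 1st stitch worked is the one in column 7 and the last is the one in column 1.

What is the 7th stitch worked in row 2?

Stitch:
p

Derivation:
Row 2: (2-1) mod 2 = 1, so use chart row 2. Even row -> WS.
Chart row 2 tiled across columns 1-7: k p p k k p p
Wrong side: read the tiled row from column 7 down to 1 and exchange k with p (leave o, x).
Row 2 as worked: k k p p k k p
Stitch 7 in working order -> p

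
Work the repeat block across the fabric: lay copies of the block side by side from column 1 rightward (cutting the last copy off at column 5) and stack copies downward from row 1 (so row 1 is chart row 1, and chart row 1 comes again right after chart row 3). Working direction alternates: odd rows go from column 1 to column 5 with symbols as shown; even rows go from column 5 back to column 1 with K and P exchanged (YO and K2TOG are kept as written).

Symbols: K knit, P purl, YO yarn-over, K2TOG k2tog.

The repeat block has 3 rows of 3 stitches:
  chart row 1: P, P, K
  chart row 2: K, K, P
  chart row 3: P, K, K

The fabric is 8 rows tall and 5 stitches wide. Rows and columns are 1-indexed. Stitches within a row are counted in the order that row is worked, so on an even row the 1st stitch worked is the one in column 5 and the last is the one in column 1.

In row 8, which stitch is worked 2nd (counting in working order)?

Row 8: (8-1) mod 3 = 1, so use chart row 2. Even row -> WS.
Chart row 2 tiled across columns 1-5: K K P K K
WS: work from column 5 back to column 1 (reverse the tiled row), swapping K<->P (YO and K2TOG unchanged).
Row 8 as worked: P P K P P
Stitch 2 in working order -> P

== STITCH ==
P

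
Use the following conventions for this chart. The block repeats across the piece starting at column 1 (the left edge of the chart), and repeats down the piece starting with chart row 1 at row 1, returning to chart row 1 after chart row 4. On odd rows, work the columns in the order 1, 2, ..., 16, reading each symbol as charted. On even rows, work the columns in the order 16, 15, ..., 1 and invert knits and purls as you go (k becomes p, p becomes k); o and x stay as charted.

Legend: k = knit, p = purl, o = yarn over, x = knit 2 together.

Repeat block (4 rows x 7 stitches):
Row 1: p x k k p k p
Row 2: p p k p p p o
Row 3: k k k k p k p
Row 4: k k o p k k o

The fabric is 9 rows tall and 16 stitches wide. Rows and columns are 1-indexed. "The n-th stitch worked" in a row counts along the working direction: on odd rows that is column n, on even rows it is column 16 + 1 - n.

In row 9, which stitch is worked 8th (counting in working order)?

Stitch:
p

Derivation:
Row 9 uses chart row ((9-1) mod 4)+1 = 1. Row 9 is odd, so RS.
Chart row 1 tiled across columns 1-16: p x k k p k p p x k k p k p p x
RS: work column 1 to column 16, symbols as charted — the tiled row is the row as worked.
Stitch 8 in working order -> p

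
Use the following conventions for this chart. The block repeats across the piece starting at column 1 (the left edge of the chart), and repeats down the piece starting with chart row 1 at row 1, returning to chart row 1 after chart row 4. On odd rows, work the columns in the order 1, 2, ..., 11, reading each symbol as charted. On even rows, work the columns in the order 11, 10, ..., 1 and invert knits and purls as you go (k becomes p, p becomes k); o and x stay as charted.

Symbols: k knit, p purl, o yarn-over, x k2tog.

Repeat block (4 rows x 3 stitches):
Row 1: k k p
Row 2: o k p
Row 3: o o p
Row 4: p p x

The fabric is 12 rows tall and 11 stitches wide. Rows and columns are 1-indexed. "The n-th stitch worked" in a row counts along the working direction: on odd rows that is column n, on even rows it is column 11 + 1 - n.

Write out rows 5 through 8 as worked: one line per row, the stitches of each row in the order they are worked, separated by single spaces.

Result:
k k p k k p k k p k k
p o k p o k p o k p o
o o p o o p o o p o o
k k x k k x k k x k k

Derivation:
Row 5: chart row 1, RS - tile across columns 1-11 and work as-is.
Row 6: chart row 2, WS - tiled (columns 1-11): o k p o k p o k p o k; work from column 11 back to 1 with k<->p swapped.
Row 7: chart row 3, RS - tile across columns 1-11 and work as-is.
Row 8: chart row 4, WS - tiled (columns 1-11): p p x p p x p p x p p; work from column 11 back to 1 with k<->p swapped.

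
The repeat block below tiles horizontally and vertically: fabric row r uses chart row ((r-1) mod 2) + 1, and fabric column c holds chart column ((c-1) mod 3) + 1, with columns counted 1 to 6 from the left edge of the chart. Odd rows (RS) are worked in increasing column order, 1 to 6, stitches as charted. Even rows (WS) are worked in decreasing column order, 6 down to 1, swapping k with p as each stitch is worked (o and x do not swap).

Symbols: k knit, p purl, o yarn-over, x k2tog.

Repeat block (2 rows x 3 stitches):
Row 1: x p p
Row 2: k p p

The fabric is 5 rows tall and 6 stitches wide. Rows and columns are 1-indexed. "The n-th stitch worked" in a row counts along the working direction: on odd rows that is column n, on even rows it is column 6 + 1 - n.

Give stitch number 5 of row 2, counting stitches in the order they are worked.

For row 2: chart row = ((2-1) mod 2) + 1 = 2; this is a WS (even) row.
Chart row 2 tiled across columns 1-6: k p p k p p
Wrong side: read the tiled row from column 6 down to 1 and exchange k with p (leave o, x).
Row 2 as worked: k k p k k p
Stitch 5 in working order -> k

== STITCH ==
k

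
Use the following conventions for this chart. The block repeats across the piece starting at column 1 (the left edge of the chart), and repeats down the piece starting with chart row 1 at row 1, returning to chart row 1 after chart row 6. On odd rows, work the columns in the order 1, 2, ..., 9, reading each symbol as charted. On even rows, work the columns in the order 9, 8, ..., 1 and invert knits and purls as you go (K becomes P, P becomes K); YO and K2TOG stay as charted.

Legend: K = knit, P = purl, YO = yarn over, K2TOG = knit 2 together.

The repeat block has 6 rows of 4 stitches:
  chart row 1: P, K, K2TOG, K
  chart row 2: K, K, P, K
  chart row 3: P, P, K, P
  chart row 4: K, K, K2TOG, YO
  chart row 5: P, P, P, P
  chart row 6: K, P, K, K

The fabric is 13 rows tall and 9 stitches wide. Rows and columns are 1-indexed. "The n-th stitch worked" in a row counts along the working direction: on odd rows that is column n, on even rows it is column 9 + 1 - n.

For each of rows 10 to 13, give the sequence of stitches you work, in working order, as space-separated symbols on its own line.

Rows as worked:
P YO K2TOG P P YO K2TOG P P
P P P P P P P P P
P P P K P P P K P
P K K2TOG K P K K2TOG K P

Derivation:
Row 10: chart row 4, WS - tiled (columns 1-9): K K K2TOG YO K K K2TOG YO K; work from column 9 back to 1 with K<->P swapped.
Row 11: chart row 5, RS - tile across columns 1-9 and work as-is.
Row 12: chart row 6, WS - tiled (columns 1-9): K P K K K P K K K; work from column 9 back to 1 with K<->P swapped.
Row 13: chart row 1, RS - tile across columns 1-9 and work as-is.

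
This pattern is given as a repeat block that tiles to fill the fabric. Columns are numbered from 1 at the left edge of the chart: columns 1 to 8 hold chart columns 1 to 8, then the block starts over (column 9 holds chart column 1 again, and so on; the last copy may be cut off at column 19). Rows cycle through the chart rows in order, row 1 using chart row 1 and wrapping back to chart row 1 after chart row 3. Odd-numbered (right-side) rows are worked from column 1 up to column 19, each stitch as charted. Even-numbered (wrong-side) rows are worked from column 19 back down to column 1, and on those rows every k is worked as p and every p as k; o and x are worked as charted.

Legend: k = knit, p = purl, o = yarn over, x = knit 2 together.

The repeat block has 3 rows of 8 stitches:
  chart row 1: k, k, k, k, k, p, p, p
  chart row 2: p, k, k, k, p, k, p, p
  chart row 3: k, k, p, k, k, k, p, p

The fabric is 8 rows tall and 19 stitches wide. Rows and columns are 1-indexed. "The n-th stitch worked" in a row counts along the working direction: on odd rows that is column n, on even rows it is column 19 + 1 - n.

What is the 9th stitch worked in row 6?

Result:
k

Derivation:
Row 6: (6-1) mod 3 = 2, so use chart row 3. Even row -> WS.
Chart row 3 tiled across columns 1-19: k k p k k k p p k k p k k k p p k k p
WS: work from column 19 back to column 1 (reverse the tiled row), swapping k<->p (o and x unchanged).
Row 6 as worked: k p p k k p p p k p p k k p p p k p p
The 9th stitch worked is k.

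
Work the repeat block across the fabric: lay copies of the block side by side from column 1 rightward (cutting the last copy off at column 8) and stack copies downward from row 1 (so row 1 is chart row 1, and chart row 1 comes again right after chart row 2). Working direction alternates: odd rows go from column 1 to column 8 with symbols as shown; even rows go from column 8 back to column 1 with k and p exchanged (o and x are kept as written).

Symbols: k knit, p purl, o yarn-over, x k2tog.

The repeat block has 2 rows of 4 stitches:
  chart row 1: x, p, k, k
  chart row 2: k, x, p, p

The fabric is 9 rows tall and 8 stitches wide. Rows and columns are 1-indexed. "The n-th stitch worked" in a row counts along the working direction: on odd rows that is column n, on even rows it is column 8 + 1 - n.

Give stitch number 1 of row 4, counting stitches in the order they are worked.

For row 4: chart row = ((4-1) mod 2) + 1 = 2; this is a WS (even) row.
Chart row 2 tiled across columns 1-8: k x p p k x p p
WS: work from column 8 back to column 1 (reverse the tiled row), swapping k<->p (o and x unchanged).
Row 4 as worked: k k x p k k x p
Stitch 1 in working order -> k

Result:
k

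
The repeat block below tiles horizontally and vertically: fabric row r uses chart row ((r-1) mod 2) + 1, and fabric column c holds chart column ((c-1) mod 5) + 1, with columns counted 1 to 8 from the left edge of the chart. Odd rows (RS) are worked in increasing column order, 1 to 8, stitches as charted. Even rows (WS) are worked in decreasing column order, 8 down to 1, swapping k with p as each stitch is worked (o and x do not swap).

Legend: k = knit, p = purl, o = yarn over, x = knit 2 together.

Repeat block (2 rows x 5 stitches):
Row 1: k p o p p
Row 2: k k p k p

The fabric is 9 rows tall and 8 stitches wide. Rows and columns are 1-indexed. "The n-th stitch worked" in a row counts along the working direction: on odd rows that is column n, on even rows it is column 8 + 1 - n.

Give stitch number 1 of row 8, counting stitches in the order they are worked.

Row 8 uses chart row ((8-1) mod 2)+1 = 2. Row 8 is even, so WS.
Chart row 2 tiled across columns 1-8: k k p k p k k p
WS: work from column 8 back to column 1 (reverse the tiled row), swapping k<->p (o and x unchanged).
Row 8 as worked: k p p k p k p p
Counting 1 along the worked row gives k.

Result:
k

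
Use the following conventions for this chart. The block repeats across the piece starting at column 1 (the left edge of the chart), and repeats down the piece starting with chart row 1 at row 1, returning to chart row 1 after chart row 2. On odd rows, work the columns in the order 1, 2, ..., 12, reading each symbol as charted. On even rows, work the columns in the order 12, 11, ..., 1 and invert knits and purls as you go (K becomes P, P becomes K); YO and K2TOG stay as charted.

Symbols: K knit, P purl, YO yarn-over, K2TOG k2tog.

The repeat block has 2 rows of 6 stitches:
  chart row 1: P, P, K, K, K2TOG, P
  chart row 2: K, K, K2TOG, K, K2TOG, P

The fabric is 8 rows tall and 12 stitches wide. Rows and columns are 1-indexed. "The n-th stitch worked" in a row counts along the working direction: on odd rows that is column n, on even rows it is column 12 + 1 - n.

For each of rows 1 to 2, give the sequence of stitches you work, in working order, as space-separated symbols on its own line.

Row 1: chart row 1, RS - tile across columns 1-12 and work as-is.
Row 2: chart row 2, WS - tiled (columns 1-12): K K K2TOG K K2TOG P K K K2TOG K K2TOG P; work from column 12 back to 1 with K<->P swapped.

Rows as worked:
P P K K K2TOG P P P K K K2TOG P
K K2TOG P K2TOG P P K K2TOG P K2TOG P P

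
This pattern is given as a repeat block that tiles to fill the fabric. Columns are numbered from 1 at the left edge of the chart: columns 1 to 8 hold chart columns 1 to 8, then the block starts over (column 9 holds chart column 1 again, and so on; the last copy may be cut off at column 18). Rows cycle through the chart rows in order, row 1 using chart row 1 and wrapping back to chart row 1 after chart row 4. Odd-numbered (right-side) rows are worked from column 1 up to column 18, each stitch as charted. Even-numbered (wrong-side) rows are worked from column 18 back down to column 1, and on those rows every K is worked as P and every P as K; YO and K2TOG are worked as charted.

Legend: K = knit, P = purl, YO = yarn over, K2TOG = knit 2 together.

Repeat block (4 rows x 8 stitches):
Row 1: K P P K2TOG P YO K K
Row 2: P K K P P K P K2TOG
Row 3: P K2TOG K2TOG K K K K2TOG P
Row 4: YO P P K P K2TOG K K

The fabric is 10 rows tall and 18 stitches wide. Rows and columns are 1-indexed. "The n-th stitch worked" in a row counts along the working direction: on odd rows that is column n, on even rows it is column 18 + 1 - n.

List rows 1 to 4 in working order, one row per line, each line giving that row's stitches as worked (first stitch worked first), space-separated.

Rows as worked:
K P P K2TOG P YO K K K P P K2TOG P YO K K K P
P K K2TOG K P K K P P K K2TOG K P K K P P K
P K2TOG K2TOG K K K K2TOG P P K2TOG K2TOG K K K K2TOG P P K2TOG
K YO P P K2TOG K P K K YO P P K2TOG K P K K YO

Derivation:
Row 1: chart row 1, RS - tile across columns 1-18 and work as-is.
Row 2: chart row 2, WS - tiled (columns 1-18): P K K P P K P K2TOG P K K P P K P K2TOG P K; work from column 18 back to 1 with K<->P swapped.
Row 3: chart row 3, RS - tile across columns 1-18 and work as-is.
Row 4: chart row 4, WS - tiled (columns 1-18): YO P P K P K2TOG K K YO P P K P K2TOG K K YO P; work from column 18 back to 1 with K<->P swapped.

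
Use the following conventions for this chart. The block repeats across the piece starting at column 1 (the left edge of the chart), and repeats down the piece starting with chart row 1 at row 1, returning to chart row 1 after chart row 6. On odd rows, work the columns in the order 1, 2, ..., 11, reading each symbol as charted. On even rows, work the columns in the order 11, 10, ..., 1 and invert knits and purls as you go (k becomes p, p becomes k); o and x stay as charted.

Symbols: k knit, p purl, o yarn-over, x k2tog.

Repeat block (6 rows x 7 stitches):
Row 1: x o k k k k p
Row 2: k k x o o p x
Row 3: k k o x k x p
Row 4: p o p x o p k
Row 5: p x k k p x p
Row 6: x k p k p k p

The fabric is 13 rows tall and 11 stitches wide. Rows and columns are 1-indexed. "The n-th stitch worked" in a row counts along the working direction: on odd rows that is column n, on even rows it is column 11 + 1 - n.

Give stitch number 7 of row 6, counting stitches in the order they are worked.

Result:
k

Derivation:
Row 6 uses chart row ((6-1) mod 6)+1 = 6. Row 6 is even, so WS.
Chart row 6 tiled across columns 1-11: x k p k p k p x k p k
WS: work from column 11 back to column 1 (reverse the tiled row), swapping k<->p (o and x unchanged).
Row 6 as worked: p k p x k p k p k p x
The 7th stitch worked is k.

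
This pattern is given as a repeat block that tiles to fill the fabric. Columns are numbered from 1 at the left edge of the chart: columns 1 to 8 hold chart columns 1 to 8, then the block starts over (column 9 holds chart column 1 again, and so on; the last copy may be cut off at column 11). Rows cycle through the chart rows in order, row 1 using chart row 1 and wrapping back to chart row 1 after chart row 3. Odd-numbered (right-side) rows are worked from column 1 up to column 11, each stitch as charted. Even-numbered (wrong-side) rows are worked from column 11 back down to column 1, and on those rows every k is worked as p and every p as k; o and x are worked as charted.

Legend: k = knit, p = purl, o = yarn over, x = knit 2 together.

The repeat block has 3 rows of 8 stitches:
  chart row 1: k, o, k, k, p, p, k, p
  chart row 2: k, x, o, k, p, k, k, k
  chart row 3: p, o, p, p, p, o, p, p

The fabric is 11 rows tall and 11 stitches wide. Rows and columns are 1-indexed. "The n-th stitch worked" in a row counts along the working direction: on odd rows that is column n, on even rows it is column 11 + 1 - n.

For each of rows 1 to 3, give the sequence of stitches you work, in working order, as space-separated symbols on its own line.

Rows as worked:
k o k k p p k p k o k
o x p p p p k p o x p
p o p p p o p p p o p

Derivation:
Row 1: chart row 1, RS - tile across columns 1-11 and work as-is.
Row 2: chart row 2, WS - tiled (columns 1-11): k x o k p k k k k x o; work from column 11 back to 1 with k<->p swapped.
Row 3: chart row 3, RS - tile across columns 1-11 and work as-is.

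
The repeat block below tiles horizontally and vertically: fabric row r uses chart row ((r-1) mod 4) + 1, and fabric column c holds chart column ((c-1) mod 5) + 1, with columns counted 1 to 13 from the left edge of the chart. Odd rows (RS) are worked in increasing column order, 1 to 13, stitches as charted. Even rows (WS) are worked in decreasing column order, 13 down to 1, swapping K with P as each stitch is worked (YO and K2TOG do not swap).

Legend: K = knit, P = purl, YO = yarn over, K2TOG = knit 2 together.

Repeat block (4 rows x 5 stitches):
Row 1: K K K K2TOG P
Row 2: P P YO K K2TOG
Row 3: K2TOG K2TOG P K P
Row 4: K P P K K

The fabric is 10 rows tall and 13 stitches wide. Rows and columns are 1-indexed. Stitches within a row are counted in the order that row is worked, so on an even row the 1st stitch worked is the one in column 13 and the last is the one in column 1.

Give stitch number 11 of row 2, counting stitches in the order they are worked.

Row 2: (2-1) mod 4 = 1, so use chart row 2. Even row -> WS.
Chart row 2 tiled across columns 1-13: P P YO K K2TOG P P YO K K2TOG P P YO
Wrong side: read the tiled row from column 13 down to 1 and exchange K with P (leave YO, K2TOG).
Row 2 as worked: YO K K K2TOG P YO K K K2TOG P YO K K
The 11th stitch worked is YO.

== STITCH ==
YO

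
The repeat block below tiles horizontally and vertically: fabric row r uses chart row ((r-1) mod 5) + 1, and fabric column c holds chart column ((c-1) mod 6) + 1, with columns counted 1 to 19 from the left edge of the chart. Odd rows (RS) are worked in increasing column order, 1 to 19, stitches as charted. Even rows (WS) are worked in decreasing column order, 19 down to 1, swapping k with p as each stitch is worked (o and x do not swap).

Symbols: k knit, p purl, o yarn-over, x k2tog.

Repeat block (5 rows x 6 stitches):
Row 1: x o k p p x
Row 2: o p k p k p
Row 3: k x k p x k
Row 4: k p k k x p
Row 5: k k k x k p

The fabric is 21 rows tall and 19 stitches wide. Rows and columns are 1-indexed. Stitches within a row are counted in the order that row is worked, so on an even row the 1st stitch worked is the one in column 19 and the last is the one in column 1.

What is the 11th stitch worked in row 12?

== STITCH ==
p

Derivation:
Row 12 uses chart row ((12-1) mod 5)+1 = 2. Row 12 is even, so WS.
Chart row 2 tiled across columns 1-19: o p k p k p o p k p k p o p k p k p o
WS row: flip the tiled sequence (start at column 19) and apply k<->p; o and x stay.
Row 12 as worked: o k p k p k o k p k p k o k p k p k o
Stitch 11 in working order -> p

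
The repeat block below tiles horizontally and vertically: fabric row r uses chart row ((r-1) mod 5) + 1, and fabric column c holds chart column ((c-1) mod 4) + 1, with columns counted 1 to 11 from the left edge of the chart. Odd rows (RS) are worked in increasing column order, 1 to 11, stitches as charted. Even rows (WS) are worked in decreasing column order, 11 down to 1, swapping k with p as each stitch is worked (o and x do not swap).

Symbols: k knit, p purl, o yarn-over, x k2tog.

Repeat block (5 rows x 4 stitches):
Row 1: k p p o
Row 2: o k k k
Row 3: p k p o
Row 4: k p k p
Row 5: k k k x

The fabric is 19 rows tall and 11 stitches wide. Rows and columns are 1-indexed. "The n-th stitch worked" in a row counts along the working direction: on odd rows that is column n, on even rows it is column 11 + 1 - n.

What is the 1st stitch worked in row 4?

Result:
p

Derivation:
Row 4: (4-1) mod 5 = 3, so use chart row 4. Even row -> WS.
Chart row 4 tiled across columns 1-11: k p k p k p k p k p k
WS: work from column 11 back to column 1 (reverse the tiled row), swapping k<->p (o and x unchanged).
Row 4 as worked: p k p k p k p k p k p
Counting 1 along the worked row gives p.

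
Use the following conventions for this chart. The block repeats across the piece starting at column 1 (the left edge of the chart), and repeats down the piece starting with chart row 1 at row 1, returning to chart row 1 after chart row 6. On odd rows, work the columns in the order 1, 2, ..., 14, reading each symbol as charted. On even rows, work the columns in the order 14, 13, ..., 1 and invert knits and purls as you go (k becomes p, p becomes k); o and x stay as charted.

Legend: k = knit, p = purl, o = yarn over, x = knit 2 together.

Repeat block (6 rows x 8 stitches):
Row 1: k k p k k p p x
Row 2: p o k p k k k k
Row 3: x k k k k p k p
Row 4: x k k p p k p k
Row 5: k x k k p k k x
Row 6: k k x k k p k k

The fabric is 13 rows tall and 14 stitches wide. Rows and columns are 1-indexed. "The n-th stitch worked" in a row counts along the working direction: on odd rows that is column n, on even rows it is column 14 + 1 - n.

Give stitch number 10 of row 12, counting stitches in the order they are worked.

Row 12: (12-1) mod 6 = 5, so use chart row 6. Even row -> WS.
Chart row 6 tiled across columns 1-14: k k x k k p k k k k x k k p
WS row: flip the tiled sequence (start at column 14) and apply k<->p; o and x stay.
Row 12 as worked: k p p x p p p p k p p x p p
Stitch 10 in working order -> p

Stitch:
p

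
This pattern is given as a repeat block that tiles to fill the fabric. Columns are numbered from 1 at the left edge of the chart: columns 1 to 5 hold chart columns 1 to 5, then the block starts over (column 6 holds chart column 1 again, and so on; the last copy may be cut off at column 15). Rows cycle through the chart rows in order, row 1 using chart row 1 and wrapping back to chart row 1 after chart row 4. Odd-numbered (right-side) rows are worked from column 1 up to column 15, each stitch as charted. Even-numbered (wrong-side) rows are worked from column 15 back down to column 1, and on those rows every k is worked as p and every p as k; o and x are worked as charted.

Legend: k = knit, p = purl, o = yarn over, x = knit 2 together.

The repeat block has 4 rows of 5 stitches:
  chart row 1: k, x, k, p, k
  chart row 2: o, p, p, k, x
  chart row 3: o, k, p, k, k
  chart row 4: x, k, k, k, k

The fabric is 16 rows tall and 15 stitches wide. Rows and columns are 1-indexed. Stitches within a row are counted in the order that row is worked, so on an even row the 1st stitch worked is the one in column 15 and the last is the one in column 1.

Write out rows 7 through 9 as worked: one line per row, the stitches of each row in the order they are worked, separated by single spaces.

Rows as worked:
o k p k k o k p k k o k p k k
p p p p x p p p p x p p p p x
k x k p k k x k p k k x k p k

Derivation:
Row 7: chart row 3, RS - tile across columns 1-15 and work as-is.
Row 8: chart row 4, WS - tiled (columns 1-15): x k k k k x k k k k x k k k k; work from column 15 back to 1 with k<->p swapped.
Row 9: chart row 1, RS - tile across columns 1-15 and work as-is.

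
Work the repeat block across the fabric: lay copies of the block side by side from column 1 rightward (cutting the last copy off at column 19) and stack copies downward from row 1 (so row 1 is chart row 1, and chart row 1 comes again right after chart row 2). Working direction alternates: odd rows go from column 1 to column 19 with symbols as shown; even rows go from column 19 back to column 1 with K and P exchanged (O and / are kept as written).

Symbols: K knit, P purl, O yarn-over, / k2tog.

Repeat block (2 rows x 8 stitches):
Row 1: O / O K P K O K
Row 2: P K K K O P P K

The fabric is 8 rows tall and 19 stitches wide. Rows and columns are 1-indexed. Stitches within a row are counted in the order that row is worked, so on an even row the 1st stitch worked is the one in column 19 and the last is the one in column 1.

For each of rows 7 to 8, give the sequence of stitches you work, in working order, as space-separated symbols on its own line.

Result:
O / O K P K O K O / O K P K O K O / O
P P K P K K O P P P K P K K O P P P K

Derivation:
Row 7: chart row 1, RS - tile across columns 1-19 and work as-is.
Row 8: chart row 2, WS - tiled (columns 1-19): P K K K O P P K P K K K O P P K P K K; work from column 19 back to 1 with K<->P swapped.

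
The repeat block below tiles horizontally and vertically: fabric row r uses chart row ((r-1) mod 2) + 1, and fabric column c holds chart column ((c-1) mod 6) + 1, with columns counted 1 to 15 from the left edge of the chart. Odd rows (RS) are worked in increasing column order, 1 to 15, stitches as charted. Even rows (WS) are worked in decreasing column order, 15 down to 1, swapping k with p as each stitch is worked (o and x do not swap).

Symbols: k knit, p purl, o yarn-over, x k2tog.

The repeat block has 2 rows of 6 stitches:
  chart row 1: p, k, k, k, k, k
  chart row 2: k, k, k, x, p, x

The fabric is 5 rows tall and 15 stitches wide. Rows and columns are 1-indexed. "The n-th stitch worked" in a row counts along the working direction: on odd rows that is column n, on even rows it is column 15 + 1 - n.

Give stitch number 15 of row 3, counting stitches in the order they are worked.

Stitch:
k

Derivation:
Row 3: (3-1) mod 2 = 0, so use chart row 1. Odd row -> RS.
Chart row 1 tiled across columns 1-15: p k k k k k p k k k k k p k k
RS: work column 1 to column 15, symbols as charted — the tiled row is the row as worked.
The 15th stitch worked is k.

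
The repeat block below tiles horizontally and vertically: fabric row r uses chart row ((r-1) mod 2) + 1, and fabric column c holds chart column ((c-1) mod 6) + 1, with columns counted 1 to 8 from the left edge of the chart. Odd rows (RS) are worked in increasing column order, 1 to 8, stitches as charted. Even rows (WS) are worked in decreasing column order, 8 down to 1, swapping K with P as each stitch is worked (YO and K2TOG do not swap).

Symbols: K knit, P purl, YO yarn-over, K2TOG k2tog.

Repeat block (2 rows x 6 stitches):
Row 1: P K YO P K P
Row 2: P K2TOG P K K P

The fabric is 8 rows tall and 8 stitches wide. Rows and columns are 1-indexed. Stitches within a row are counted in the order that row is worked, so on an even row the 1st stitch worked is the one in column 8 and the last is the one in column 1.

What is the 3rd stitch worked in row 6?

Stitch:
K

Derivation:
Row 6 uses chart row ((6-1) mod 2)+1 = 2. Row 6 is even, so WS.
Chart row 2 tiled across columns 1-8: P K2TOG P K K P P K2TOG
WS row: flip the tiled sequence (start at column 8) and apply K<->P; YO and K2TOG stay.
Row 6 as worked: K2TOG K K P P K K2TOG K
Stitch 3 in working order -> K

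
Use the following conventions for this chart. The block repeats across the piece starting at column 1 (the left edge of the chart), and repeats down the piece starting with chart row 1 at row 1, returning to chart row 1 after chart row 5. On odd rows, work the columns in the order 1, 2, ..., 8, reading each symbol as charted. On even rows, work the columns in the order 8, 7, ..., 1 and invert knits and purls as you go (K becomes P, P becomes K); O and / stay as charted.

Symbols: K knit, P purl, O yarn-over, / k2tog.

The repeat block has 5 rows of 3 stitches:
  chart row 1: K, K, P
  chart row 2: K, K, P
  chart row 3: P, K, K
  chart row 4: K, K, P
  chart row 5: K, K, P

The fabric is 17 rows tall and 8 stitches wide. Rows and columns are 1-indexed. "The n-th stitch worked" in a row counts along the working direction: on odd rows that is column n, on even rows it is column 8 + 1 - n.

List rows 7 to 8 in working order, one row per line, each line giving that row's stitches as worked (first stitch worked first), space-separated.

Row 7: chart row 2, RS - tile across columns 1-8 and work as-is.
Row 8: chart row 3, WS - tiled (columns 1-8): P K K P K K P K; work from column 8 back to 1 with K<->P swapped.

Rows as worked:
K K P K K P K K
P K P P K P P K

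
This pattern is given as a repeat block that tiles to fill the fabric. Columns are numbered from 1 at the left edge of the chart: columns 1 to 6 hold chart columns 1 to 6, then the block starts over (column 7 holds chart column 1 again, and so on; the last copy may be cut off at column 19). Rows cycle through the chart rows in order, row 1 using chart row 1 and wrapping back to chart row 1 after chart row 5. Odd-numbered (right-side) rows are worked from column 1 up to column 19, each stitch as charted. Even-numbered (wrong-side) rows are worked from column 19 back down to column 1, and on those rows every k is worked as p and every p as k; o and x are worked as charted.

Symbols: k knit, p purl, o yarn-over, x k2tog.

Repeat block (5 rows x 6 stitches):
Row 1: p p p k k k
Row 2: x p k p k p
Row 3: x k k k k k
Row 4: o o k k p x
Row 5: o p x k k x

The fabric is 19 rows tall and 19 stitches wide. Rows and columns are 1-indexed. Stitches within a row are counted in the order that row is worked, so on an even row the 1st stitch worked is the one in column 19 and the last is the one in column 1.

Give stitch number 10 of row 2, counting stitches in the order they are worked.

Stitch:
k

Derivation:
Row 2: (2-1) mod 5 = 1, so use chart row 2. Even row -> WS.
Chart row 2 tiled across columns 1-19: x p k p k p x p k p k p x p k p k p x
Wrong side: read the tiled row from column 19 down to 1 and exchange k with p (leave o, x).
Row 2 as worked: x k p k p k x k p k p k x k p k p k x
The 10th stitch worked is k.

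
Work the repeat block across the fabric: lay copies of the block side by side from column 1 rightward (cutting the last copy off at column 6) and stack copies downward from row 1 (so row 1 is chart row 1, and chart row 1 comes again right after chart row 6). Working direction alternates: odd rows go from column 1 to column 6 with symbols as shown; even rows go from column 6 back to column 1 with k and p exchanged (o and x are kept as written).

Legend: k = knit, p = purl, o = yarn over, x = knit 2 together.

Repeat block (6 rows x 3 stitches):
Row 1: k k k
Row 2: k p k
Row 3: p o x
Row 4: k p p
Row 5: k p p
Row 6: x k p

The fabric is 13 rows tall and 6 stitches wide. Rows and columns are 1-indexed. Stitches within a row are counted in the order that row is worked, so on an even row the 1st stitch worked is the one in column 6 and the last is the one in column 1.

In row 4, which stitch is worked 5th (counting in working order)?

Row 4: (4-1) mod 6 = 3, so use chart row 4. Even row -> WS.
Chart row 4 tiled across columns 1-6: k p p k p p
Wrong side: read the tiled row from column 6 down to 1 and exchange k with p (leave o, x).
Row 4 as worked: k k p k k p
Counting 5 along the worked row gives k.

Result:
k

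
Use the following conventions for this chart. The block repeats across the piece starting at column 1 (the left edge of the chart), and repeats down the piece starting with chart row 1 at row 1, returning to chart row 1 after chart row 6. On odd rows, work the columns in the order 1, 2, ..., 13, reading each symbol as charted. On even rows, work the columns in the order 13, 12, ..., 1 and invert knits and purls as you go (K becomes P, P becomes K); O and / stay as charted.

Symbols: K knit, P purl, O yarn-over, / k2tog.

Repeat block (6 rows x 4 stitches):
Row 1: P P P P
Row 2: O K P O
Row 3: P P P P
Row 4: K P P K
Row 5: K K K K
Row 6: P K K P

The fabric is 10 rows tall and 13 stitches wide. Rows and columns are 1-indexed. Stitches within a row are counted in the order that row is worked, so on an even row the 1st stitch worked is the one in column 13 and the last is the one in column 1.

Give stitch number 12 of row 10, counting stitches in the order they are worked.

Result:
K

Derivation:
Row 10: (10-1) mod 6 = 3, so use chart row 4. Even row -> WS.
Chart row 4 tiled across columns 1-13: K P P K K P P K K P P K K
WS: work from column 13 back to column 1 (reverse the tiled row), swapping K<->P (O and / unchanged).
Row 10 as worked: P P K K P P K K P P K K P
The 12th stitch worked is K.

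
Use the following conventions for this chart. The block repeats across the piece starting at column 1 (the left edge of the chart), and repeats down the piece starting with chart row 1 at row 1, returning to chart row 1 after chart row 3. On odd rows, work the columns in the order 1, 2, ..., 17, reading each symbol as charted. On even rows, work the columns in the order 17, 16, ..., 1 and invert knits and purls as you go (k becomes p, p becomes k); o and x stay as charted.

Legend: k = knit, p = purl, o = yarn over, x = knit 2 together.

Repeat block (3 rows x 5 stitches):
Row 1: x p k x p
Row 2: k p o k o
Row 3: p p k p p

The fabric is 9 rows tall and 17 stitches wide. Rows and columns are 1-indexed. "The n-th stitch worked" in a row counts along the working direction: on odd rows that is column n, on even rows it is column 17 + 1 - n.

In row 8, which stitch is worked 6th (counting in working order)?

Row 8 uses chart row ((8-1) mod 3)+1 = 2. Row 8 is even, so WS.
Chart row 2 tiled across columns 1-17: k p o k o k p o k o k p o k o k p
Wrong side: read the tiled row from column 17 down to 1 and exchange k with p (leave o, x).
Row 8 as worked: k p o p o k p o p o k p o p o k p
The 6th stitch worked is k.

== STITCH ==
k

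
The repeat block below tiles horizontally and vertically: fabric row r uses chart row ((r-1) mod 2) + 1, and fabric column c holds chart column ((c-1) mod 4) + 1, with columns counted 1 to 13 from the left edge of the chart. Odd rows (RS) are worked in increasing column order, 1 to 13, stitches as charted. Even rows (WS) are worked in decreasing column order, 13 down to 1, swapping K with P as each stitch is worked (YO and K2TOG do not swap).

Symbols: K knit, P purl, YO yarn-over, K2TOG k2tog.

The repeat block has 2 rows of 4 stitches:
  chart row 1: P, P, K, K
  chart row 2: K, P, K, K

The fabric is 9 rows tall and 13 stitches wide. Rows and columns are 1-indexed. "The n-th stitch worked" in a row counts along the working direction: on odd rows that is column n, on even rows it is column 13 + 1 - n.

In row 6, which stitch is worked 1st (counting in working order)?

For row 6: chart row = ((6-1) mod 2) + 1 = 2; this is a WS (even) row.
Chart row 2 tiled across columns 1-13: K P K K K P K K K P K K K
WS: work from column 13 back to column 1 (reverse the tiled row), swapping K<->P (YO and K2TOG unchanged).
Row 6 as worked: P P P K P P P K P P P K P
The 1st stitch worked is P.

Stitch:
P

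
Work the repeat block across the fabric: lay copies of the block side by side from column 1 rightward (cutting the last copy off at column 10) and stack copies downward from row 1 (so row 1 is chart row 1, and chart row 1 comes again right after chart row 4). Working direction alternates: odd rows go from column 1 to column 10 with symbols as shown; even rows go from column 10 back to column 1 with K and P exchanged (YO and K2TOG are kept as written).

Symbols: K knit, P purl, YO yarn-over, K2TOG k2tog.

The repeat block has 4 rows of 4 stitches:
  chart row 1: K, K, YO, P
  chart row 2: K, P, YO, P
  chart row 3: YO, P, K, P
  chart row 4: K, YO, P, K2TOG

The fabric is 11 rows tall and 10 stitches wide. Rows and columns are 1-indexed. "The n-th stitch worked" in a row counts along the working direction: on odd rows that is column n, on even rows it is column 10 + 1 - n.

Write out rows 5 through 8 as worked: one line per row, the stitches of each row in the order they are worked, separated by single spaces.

Row 5: chart row 1, RS - tile across columns 1-10 and work as-is.
Row 6: chart row 2, WS - tiled (columns 1-10): K P YO P K P YO P K P; work from column 10 back to 1 with K<->P swapped.
Row 7: chart row 3, RS - tile across columns 1-10 and work as-is.
Row 8: chart row 4, WS - tiled (columns 1-10): K YO P K2TOG K YO P K2TOG K YO; work from column 10 back to 1 with K<->P swapped.

== ROWS AS WORKED ==
K K YO P K K YO P K K
K P K YO K P K YO K P
YO P K P YO P K P YO P
YO P K2TOG K YO P K2TOG K YO P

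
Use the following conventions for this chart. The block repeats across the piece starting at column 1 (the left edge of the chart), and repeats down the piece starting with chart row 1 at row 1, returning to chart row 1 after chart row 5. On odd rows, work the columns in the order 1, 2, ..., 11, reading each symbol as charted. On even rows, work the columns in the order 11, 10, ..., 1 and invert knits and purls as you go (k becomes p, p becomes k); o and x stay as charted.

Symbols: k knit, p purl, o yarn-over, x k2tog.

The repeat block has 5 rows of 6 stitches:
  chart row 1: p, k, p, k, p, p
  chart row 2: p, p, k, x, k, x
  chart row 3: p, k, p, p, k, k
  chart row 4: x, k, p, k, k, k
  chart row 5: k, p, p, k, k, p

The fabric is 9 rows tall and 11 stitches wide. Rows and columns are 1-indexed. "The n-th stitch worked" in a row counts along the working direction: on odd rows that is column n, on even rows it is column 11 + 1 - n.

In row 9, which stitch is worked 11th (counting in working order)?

Result:
k

Derivation:
Row 9 uses chart row ((9-1) mod 5)+1 = 4. Row 9 is odd, so RS.
Chart row 4 tiled across columns 1-11: x k p k k k x k p k k
RS row: no reversal, no swap; stitch n worked = column n.
The 11th stitch worked is k.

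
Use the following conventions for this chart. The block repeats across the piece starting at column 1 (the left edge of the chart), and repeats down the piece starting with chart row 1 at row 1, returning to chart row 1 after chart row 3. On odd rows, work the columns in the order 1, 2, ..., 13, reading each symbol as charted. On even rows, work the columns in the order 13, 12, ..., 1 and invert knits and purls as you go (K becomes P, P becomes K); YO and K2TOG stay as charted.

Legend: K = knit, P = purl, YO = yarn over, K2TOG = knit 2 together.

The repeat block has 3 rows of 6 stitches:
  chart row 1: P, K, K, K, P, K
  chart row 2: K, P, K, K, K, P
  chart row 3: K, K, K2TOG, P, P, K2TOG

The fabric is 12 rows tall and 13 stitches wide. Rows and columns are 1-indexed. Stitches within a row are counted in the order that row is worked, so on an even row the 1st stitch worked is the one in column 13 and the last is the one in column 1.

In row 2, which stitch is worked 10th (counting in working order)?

Stitch:
P

Derivation:
Row 2 uses chart row ((2-1) mod 3)+1 = 2. Row 2 is even, so WS.
Chart row 2 tiled across columns 1-13: K P K K K P K P K K K P K
WS row: flip the tiled sequence (start at column 13) and apply K<->P; YO and K2TOG stay.
Row 2 as worked: P K P P P K P K P P P K P
Stitch 10 in working order -> P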